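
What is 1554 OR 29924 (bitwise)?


0b11000010010 | 0b111010011100100 = 0b111011011110110 = 30454

30454


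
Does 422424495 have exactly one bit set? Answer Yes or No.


0b11001001011011010111110101111. Multiple bits set => No

No


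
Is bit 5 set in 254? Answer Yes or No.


0b11111110, bit 5 = 1. Yes

Yes


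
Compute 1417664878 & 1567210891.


0b1010100011111111101100101101110 & 0b1011101011010011011110110001011 = 0b1010100011010011001100100001010 = 1416206602

1416206602


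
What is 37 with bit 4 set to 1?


37 | (1 << 4) = 37 | 16 = 53

53


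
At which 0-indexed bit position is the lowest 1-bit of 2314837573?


0b10001001111110011001111001000101. Lowest set bit at position 0

0


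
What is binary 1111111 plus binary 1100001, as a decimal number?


1111111 + 1100001 = 11100000 = 224

224


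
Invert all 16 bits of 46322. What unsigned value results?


46322 ^ 65535 = 19213

19213


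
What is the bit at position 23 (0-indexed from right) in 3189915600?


0b10111110001000100011111111010000, position 23 = 0

0


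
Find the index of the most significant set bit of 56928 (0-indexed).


0b1101111001100000. Highest set bit at position 15

15


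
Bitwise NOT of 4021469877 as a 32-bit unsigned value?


~0b11101111101100101100001010110101 = 0b10000010011010011110101001010 = 273497418 (32-bit unsigned)

273497418


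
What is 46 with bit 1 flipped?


46 ^ (1 << 1) = 46 ^ 2 = 44

44


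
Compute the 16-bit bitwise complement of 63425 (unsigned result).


~0b1111011111000001 = 0b100000111110 = 2110 (16-bit unsigned)

2110


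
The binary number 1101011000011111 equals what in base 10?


1101011000011111 in decimal = 54815

54815


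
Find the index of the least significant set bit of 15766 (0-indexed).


0b11110110010110. Lowest set bit at position 1

1


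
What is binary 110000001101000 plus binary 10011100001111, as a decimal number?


110000001101000 + 10011100001111 = 1000011101110111 = 34679

34679


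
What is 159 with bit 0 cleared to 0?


159 & ~(1 << 0) = 158

158


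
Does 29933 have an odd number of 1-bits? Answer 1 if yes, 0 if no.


0b111010011101101 has 10 ones => parity 0

0


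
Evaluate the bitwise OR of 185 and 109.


0b10111001 | 0b1101101 = 0b11111101 = 253

253


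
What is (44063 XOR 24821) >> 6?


Step 1: 44063 ^ 24821 = 52458
Step 2: 52458 >> 6 = 819

819


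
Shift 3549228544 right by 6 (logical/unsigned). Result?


0b11010011100011001110111000000000 >> 6 = 0b11010011100011001110111000 = 55456696

55456696


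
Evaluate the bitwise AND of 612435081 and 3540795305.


0b100100100000010000010010001001 & 0b11010011000011000011111110101001 = 0b10010001001 = 1161

1161


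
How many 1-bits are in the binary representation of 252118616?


0b1111000001110000011001011000 has 12 set bits

12


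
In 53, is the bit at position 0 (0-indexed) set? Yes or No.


0b110101, bit 0 = 1. Yes

Yes


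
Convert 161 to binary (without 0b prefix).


161 = 10100001 in binary

10100001


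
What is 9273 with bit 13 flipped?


9273 ^ (1 << 13) = 9273 ^ 8192 = 1081

1081


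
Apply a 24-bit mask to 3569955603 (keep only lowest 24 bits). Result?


3569955603 & 16777215 = 13185811

13185811


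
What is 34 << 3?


0b100010 << 3 = 0b100010000 = 272

272


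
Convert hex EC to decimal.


EC hex = 236 decimal

236


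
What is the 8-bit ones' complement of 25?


25 ^ 255 = 230

230


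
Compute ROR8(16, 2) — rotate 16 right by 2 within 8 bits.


Rotate 0b10000 right by 2 (8-bit) = 0b100 = 4

4


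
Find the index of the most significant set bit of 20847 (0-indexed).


0b101000101101111. Highest set bit at position 14

14


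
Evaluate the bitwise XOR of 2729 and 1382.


0b101010101001 ^ 0b10101100110 = 0b111111001111 = 4047

4047


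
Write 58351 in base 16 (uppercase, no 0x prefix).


58351 = E3EF hex

E3EF


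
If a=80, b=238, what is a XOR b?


80 ^ 238 = 190

190


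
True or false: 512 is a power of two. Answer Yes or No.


0b1000000000. Only one bit set => Yes

Yes


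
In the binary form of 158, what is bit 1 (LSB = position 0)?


0b10011110, position 1 = 1

1


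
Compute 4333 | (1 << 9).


4333 | (1 << 9) = 4333 | 512 = 4845

4845


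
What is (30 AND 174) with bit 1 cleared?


Step 1: 30 & 174 = 14
Step 2: 14 & ~(1 << 1) = 12

12


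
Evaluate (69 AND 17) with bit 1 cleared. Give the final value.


Step 1: 69 & 17 = 1
Step 2: 1 & ~(1 << 1) = 1

1


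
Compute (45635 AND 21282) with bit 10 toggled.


Step 1: 45635 & 21282 = 4610
Step 2: 4610 ^ (1 << 10) = 4610 ^ 1024 = 5634

5634


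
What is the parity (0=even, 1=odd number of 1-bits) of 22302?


0b101011100011110 has 9 ones => parity 1

1


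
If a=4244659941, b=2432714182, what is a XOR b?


4244659941 ^ 2432714182 = 1811946275

1811946275


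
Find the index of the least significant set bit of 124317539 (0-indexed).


0b111011010001110111101100011. Lowest set bit at position 0

0


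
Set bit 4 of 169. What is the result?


169 | (1 << 4) = 169 | 16 = 185

185


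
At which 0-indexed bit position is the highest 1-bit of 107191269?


0b110011000111001101111100101. Highest set bit at position 26

26


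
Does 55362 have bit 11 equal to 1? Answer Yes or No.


0b1101100001000010, bit 11 = 1. Yes

Yes


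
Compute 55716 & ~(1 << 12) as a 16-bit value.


55716 & ~(1 << 12) = 51620

51620


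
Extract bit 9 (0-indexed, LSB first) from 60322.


0b1110101110100010, position 9 = 1

1


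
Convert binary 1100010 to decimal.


1100010 in decimal = 98

98


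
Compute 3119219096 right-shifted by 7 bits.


0b10111001111010111000000110011000 >> 7 = 0b1011100111101011100000011 = 24368899

24368899


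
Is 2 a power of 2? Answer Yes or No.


0b10. Only one bit set => Yes

Yes


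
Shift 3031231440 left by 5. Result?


0b10110100101011001110101111010000 << 5 = 0b1011010010101100111010111101000000000 = 96999406080

96999406080


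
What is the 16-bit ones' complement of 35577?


35577 ^ 65535 = 29958

29958


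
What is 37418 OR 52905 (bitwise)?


0b1001001000101010 | 0b1100111010101001 = 0b1101111010101011 = 57003

57003


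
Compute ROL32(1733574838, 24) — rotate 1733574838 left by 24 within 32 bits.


Rotate 0b1100111010101000100000010110110 left by 24 (32-bit) = 0b10110110011001110101010001000000 = 3060225088

3060225088


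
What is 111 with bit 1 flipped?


111 ^ (1 << 1) = 111 ^ 2 = 109

109


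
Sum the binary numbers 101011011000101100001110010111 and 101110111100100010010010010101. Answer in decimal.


101011011000101100001110010111 + 101110111100100010010010010101 = 1011010010101001110100000101100 = 1515513900

1515513900


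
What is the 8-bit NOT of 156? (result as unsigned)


~0b10011100 = 0b1100011 = 99 (8-bit unsigned)

99


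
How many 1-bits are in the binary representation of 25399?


0b110001100110111 has 9 set bits

9


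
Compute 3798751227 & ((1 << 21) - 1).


3798751227 & 2097151 = 808955

808955


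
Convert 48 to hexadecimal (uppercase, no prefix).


48 = 30 hex

30


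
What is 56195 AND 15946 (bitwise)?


0b1101101110000011 & 0b11111001001010 = 0b1101000000010 = 6658

6658


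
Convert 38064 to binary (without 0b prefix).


38064 = 1001010010110000 in binary

1001010010110000


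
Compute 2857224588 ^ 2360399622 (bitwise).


0b10101010010011011100100110001100 ^ 0b10001100101100001101011100000110 = 0b100110111111010001111010001010 = 654122634

654122634


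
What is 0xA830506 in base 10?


A830506 hex = 176358662 decimal

176358662


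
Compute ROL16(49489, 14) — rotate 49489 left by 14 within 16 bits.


Rotate 0b1100000101010001 left by 14 (16-bit) = 0b111000001010100 = 28756

28756


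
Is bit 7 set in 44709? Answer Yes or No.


0b1010111010100101, bit 7 = 1. Yes

Yes


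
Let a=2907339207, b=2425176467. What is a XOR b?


2907339207 ^ 2425176467 = 1036466260

1036466260


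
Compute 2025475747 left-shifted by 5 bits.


0b1111000101110100100111010100011 << 5 = 0b111100010111010010011101010001100000 = 64815223904

64815223904


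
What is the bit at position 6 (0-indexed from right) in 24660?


0b110000001010100, position 6 = 1

1


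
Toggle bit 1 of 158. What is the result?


158 ^ (1 << 1) = 158 ^ 2 = 156

156


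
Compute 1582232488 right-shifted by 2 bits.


0b1011110010011101111001110101000 >> 2 = 0b10111100100111011110011101010 = 395558122

395558122


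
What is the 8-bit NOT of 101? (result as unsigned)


~0b1100101 = 0b10011010 = 154 (8-bit unsigned)

154


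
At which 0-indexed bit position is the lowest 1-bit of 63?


0b111111. Lowest set bit at position 0

0


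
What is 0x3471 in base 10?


3471 hex = 13425 decimal

13425


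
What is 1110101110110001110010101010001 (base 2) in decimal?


1110101110110001110010101010001 in decimal = 1977148753

1977148753


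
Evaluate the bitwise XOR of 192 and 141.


0b11000000 ^ 0b10001101 = 0b1001101 = 77

77


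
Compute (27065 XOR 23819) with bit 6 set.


Step 1: 27065 ^ 23819 = 13490
Step 2: 13490 | (1 << 6) = 13490 | 64 = 13554

13554


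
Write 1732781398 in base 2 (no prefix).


1732781398 = 1100111010010000010010101010110 in binary

1100111010010000010010101010110


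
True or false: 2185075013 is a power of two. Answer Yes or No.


0b10000010001111011001100101000101. Multiple bits set => No

No


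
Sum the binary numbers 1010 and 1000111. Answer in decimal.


1010 + 1000111 = 1010001 = 81

81


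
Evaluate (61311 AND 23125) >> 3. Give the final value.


Step 1: 61311 & 23125 = 19029
Step 2: 19029 >> 3 = 2378

2378


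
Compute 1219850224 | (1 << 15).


1219850224 | (1 << 15) = 1219850224 | 32768 = 1219882992

1219882992


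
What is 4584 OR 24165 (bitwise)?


0b1000111101000 | 0b101111001100101 = 0b101111111101101 = 24557

24557


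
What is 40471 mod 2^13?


40471 & 8191 = 7703

7703


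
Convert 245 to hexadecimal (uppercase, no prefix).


245 = F5 hex

F5


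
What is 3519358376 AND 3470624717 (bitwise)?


0b11010001110001010010010110101000 & 0b11001110110111011000011111001101 = 0b11000000110001010000010110001000 = 3234137480

3234137480


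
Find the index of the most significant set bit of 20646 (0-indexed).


0b101000010100110. Highest set bit at position 14

14


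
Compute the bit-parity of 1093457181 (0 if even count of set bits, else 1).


0b1000001001011001101010100011101 has 14 ones => parity 0

0


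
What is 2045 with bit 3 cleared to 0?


2045 & ~(1 << 3) = 2037

2037


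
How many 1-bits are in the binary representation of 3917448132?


0b11101001011111111000001111000100 has 18 set bits

18


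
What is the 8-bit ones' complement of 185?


185 ^ 255 = 70

70


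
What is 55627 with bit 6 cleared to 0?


55627 & ~(1 << 6) = 55563

55563


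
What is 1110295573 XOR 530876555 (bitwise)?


0b1000010001011011100010000010101 ^ 0b11111101001001000100010001011 = 0b1011101100010010100110010011110 = 1569279134

1569279134


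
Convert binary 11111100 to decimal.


11111100 in decimal = 252

252


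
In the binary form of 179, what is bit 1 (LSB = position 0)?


0b10110011, position 1 = 1

1


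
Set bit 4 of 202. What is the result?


202 | (1 << 4) = 202 | 16 = 218

218


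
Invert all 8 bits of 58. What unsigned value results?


58 ^ 255 = 197

197


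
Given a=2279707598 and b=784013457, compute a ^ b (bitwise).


2279707598 ^ 784013457 = 2841283423

2841283423


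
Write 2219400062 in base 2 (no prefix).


2219400062 = 10000100010010010101101101111110 in binary

10000100010010010101101101111110


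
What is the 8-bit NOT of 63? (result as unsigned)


~0b111111 = 0b11000000 = 192 (8-bit unsigned)

192


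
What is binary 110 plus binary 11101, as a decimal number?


110 + 11101 = 100011 = 35

35


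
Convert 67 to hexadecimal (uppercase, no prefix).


67 = 43 hex

43


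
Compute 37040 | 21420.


0b1001000010110000 | 0b101001110101100 = 0b1101001110111100 = 54204

54204


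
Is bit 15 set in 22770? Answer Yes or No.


0b101100011110010, bit 15 = 0. No

No


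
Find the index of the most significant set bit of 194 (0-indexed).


0b11000010. Highest set bit at position 7

7


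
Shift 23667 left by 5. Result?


0b101110001110011 << 5 = 0b10111000111001100000 = 757344

757344


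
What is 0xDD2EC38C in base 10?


DD2EC38C hex = 3710829452 decimal

3710829452


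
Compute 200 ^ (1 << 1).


200 ^ (1 << 1) = 200 ^ 2 = 202

202


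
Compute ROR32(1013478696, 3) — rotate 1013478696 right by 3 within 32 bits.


Rotate 0b111100011010000111010100101000 right by 3 (32-bit) = 0b111100011010000111010100101 = 126684837

126684837


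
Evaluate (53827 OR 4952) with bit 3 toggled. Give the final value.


Step 1: 53827 | 4952 = 54107
Step 2: 54107 ^ (1 << 3) = 54107 ^ 8 = 54099

54099


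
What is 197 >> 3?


0b11000101 >> 3 = 0b11000 = 24

24


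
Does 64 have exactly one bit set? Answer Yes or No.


0b1000000. Only one bit set => Yes

Yes


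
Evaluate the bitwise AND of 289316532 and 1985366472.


0b10001001111101001111010110100 & 0b1110110010101100100100111001000 = 0b10000000101100000100010000000 = 269879424

269879424


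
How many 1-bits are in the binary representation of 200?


0b11001000 has 3 set bits

3


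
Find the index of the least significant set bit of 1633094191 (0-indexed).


0b1100001010101110000101000101111. Lowest set bit at position 0

0


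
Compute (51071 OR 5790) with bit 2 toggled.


Step 1: 51071 | 5790 = 55295
Step 2: 55295 ^ (1 << 2) = 55295 ^ 4 = 55291

55291


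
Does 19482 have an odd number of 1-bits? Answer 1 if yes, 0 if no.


0b100110000011010 has 6 ones => parity 0

0


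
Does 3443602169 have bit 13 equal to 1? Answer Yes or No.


0b11001101010000010011001011111001, bit 13 = 1. Yes

Yes


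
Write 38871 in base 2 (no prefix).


38871 = 1001011111010111 in binary

1001011111010111


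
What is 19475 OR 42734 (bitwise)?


0b100110000010011 | 0b1010011011101110 = 0b1110111011111111 = 61183

61183


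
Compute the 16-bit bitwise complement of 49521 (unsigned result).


~0b1100000101110001 = 0b11111010001110 = 16014 (16-bit unsigned)

16014


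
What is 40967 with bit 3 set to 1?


40967 | (1 << 3) = 40967 | 8 = 40975

40975


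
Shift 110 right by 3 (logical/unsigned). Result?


0b1101110 >> 3 = 0b1101 = 13

13


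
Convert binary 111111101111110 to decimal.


111111101111110 in decimal = 32638

32638


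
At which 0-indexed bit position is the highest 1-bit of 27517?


0b110101101111101. Highest set bit at position 14

14


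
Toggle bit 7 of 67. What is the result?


67 ^ (1 << 7) = 67 ^ 128 = 195

195


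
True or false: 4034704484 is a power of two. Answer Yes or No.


0b11110000011111001011010001100100. Multiple bits set => No

No


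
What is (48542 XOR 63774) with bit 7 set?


Step 1: 48542 ^ 63774 = 17536
Step 2: 17536 | (1 << 7) = 17536 | 128 = 17536

17536


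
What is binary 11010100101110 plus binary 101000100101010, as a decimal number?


11010100101110 + 101000100101010 = 1000011001011000 = 34392

34392


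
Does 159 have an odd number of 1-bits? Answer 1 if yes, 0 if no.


0b10011111 has 6 ones => parity 0

0


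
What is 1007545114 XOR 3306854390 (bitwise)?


0b111100000011011110101100011010 ^ 0b11000101000110101001011111110110 = 0b11111001000101110111110011101100 = 4179066092

4179066092


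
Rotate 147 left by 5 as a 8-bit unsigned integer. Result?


Rotate 0b10010011 left by 5 (8-bit) = 0b1110010 = 114

114


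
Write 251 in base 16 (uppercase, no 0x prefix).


251 = FB hex

FB


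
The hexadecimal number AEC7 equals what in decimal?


AEC7 hex = 44743 decimal

44743


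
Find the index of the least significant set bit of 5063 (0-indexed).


0b1001111000111. Lowest set bit at position 0

0


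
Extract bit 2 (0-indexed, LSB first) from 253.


0b11111101, position 2 = 1

1


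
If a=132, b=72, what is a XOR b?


132 ^ 72 = 204

204


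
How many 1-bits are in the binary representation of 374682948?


0b10110010101010011010101000100 has 13 set bits

13


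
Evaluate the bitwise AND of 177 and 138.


0b10110001 & 0b10001010 = 0b10000000 = 128

128


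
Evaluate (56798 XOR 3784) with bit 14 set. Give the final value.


Step 1: 56798 ^ 3784 = 54038
Step 2: 54038 | (1 << 14) = 54038 | 16384 = 54038

54038


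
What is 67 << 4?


0b1000011 << 4 = 0b10000110000 = 1072

1072


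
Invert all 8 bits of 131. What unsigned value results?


131 ^ 255 = 124

124


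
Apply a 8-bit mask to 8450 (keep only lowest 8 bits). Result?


8450 & 255 = 2

2


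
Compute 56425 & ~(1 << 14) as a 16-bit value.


56425 & ~(1 << 14) = 40041

40041


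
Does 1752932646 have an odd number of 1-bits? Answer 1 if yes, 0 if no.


0b1101000011110111010000100100110 has 15 ones => parity 1

1


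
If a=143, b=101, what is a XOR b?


143 ^ 101 = 234

234


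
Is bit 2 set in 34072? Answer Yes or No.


0b1000010100011000, bit 2 = 0. No

No


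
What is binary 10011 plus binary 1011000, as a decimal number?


10011 + 1011000 = 1101011 = 107

107


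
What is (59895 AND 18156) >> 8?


Step 1: 59895 & 18156 = 16612
Step 2: 16612 >> 8 = 64

64


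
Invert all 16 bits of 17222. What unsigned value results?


17222 ^ 65535 = 48313

48313


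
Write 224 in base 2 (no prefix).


224 = 11100000 in binary

11100000


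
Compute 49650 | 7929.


0b1100000111110010 | 0b1111011111001 = 0b1101111111111011 = 57339

57339


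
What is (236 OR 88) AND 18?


Step 1: 236 | 88 = 252
Step 2: 252 & 18 = 16

16


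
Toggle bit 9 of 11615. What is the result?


11615 ^ (1 << 9) = 11615 ^ 512 = 12127

12127


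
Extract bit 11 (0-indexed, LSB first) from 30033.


0b111010101010001, position 11 = 0

0


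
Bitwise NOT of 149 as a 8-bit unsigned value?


~0b10010101 = 0b1101010 = 106 (8-bit unsigned)

106


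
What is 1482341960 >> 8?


0b1011000010110101011111001001000 >> 8 = 0b10110000101101010111110 = 5790398

5790398


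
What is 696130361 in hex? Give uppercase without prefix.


696130361 = 297E1B39 hex

297E1B39


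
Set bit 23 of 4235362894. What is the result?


4235362894 | (1 << 23) = 4235362894 | 8388608 = 4243751502

4243751502


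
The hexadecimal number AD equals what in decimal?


AD hex = 173 decimal

173


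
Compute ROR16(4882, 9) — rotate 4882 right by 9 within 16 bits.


Rotate 0b1001100010010 right by 9 (16-bit) = 0b1000100100001001 = 35081

35081


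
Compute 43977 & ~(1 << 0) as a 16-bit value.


43977 & ~(1 << 0) = 43976

43976


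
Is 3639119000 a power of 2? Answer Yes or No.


0b11011000111010001000110010011000. Multiple bits set => No

No


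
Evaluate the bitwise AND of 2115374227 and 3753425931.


0b1111110000101100000110010010011 & 0b11011111101110001011110000001011 = 0b1011110000100000000110000000011 = 1578109955

1578109955


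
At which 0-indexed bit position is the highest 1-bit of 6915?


0b1101100000011. Highest set bit at position 12

12


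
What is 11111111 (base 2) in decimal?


11111111 in decimal = 255

255


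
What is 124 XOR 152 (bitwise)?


0b1111100 ^ 0b10011000 = 0b11100100 = 228

228


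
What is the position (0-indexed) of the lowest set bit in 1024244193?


0b111101000011001011100111100001. Lowest set bit at position 0

0


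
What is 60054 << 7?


0b1110101010010110 << 7 = 0b11101010100101100000000 = 7686912

7686912


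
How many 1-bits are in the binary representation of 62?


0b111110 has 5 set bits

5


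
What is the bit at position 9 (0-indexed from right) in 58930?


0b1110011000110010, position 9 = 1

1


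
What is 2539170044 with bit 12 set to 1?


2539170044 | (1 << 12) = 2539170044 | 4096 = 2539174140

2539174140


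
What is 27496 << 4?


0b110101101101000 << 4 = 0b1101011011010000000 = 439936

439936


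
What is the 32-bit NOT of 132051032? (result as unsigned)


~0b111110111101111000001011000 = 0b11111000001000010000111110100111 = 4162916263 (32-bit unsigned)

4162916263


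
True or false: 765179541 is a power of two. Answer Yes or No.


0b101101100110111011011010010101. Multiple bits set => No

No


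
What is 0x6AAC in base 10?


6AAC hex = 27308 decimal

27308


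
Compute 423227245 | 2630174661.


0b11001001110011110111101101101 | 0b10011100110001010100011111000101 = 0b10011101111111011110111111101101 = 2650664941

2650664941


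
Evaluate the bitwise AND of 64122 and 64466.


0b1111101001111010 & 0b1111101111010010 = 0b1111101001010010 = 64082

64082


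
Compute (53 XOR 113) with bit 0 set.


Step 1: 53 ^ 113 = 68
Step 2: 68 | (1 << 0) = 68 | 1 = 69

69


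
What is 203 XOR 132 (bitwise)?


0b11001011 ^ 0b10000100 = 0b1001111 = 79

79


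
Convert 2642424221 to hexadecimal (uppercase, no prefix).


2642424221 = 9D80319D hex

9D80319D


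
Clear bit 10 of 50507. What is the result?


50507 & ~(1 << 10) = 49483

49483


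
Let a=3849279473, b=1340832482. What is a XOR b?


3849279473 ^ 1340832482 = 2860789011

2860789011


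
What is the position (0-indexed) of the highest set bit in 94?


0b1011110. Highest set bit at position 6

6


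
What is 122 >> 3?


0b1111010 >> 3 = 0b1111 = 15

15


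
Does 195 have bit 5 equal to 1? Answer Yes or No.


0b11000011, bit 5 = 0. No

No


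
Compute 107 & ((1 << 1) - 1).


107 & 1 = 1

1


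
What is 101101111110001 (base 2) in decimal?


101101111110001 in decimal = 23537

23537


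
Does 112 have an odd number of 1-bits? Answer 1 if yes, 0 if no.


0b1110000 has 3 ones => parity 1

1


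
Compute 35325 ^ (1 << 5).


35325 ^ (1 << 5) = 35325 ^ 32 = 35293

35293


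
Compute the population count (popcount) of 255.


0b11111111 has 8 set bits

8


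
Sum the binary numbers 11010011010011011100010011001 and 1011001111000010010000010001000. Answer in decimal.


11010011010011011100010011001 + 1011001111000010010000010001000 = 1110100010010101101100100100001 = 1951062305

1951062305


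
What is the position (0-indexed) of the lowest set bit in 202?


0b11001010. Lowest set bit at position 1

1


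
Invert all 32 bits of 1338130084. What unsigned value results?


1338130084 ^ 4294967295 = 2956837211

2956837211


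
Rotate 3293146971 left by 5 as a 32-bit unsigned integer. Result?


Rotate 0b11000100010010010110111101011011 left by 5 (32-bit) = 0b10001001001011011110101101111000 = 2301487992

2301487992


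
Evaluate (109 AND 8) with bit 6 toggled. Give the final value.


Step 1: 109 & 8 = 8
Step 2: 8 ^ (1 << 6) = 8 ^ 64 = 72

72


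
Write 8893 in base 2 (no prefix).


8893 = 10001010111101 in binary

10001010111101


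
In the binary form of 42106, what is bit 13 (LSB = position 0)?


0b1010010001111010, position 13 = 1

1


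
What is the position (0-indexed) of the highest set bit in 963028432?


0b111001011001101010010111010000. Highest set bit at position 29

29


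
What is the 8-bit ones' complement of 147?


147 ^ 255 = 108

108


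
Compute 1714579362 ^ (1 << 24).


1714579362 ^ (1 << 24) = 1714579362 ^ 16777216 = 1731356578

1731356578


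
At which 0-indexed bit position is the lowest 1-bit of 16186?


0b11111100111010. Lowest set bit at position 1

1


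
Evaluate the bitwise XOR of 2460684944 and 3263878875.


0b10010010101010110001001010010000 ^ 0b11000010100010101101011011011011 = 0b1010000001000011100010001001011 = 1344390219

1344390219


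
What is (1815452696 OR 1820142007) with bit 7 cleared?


Step 1: 1815452696 | 1820142007 = 1820179903
Step 2: 1820179903 & ~(1 << 7) = 1820179775

1820179775


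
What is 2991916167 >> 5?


0b10110010010101010000010010000111 >> 5 = 0b101100100101010100000100100 = 93497380

93497380


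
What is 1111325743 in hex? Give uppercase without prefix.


1111325743 = 423D7C2F hex

423D7C2F


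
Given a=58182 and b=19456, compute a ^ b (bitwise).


58182 ^ 19456 = 44870

44870


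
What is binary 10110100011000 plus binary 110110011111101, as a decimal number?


10110100011000 + 110110011111101 = 1001101000010101 = 39445

39445


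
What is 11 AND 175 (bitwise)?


0b1011 & 0b10101111 = 0b1011 = 11

11


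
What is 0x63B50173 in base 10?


63B50173 hex = 1672806771 decimal

1672806771


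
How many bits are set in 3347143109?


0b11000111100000010101100111000101 has 15 set bits

15


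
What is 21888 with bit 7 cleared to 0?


21888 & ~(1 << 7) = 21760

21760


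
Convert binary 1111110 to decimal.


1111110 in decimal = 126

126


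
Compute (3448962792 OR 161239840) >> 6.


Step 1: 3448962792 | 161239840 = 3449749480
Step 2: 3449749480 >> 6 = 53902335

53902335


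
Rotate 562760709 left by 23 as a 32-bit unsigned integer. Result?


Rotate 0b100001100010110000110000000101 left by 23 (32-bit) = 0b10100100001100010110000110 = 43042182

43042182


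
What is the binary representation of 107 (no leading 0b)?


107 = 1101011 in binary

1101011


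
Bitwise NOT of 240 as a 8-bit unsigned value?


~0b11110000 = 0b1111 = 15 (8-bit unsigned)

15


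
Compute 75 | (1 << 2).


75 | (1 << 2) = 75 | 4 = 79

79


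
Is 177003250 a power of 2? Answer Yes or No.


0b1010100011001101101011110010. Multiple bits set => No

No


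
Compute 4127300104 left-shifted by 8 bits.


0b11110110000000011001101000001000 << 8 = 0b1111011000000001100110100000100000000000 = 1056588826624

1056588826624


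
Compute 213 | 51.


0b11010101 | 0b110011 = 0b11110111 = 247

247


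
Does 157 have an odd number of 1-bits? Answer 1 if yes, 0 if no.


0b10011101 has 5 ones => parity 1

1


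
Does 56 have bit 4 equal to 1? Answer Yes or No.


0b111000, bit 4 = 1. Yes

Yes


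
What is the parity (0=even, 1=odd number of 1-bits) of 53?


0b110101 has 4 ones => parity 0

0


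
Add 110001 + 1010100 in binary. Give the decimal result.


110001 + 1010100 = 10000101 = 133

133


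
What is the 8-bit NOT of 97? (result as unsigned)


~0b1100001 = 0b10011110 = 158 (8-bit unsigned)

158


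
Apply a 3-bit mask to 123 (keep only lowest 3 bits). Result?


123 & 7 = 3

3


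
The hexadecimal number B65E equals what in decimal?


B65E hex = 46686 decimal

46686


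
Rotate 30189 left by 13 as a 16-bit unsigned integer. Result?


Rotate 0b111010111101101 left by 13 (16-bit) = 0b1010111010111101 = 44733

44733


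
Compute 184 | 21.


0b10111000 | 0b10101 = 0b10111101 = 189

189


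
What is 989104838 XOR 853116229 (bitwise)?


0b111010111101001000101011000110 ^ 0b110010110110011000010101000101 = 0b1000001011010000111110000011 = 137170819

137170819


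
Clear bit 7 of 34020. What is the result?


34020 & ~(1 << 7) = 33892

33892


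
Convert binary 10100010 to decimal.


10100010 in decimal = 162

162


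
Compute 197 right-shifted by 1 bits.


0b11000101 >> 1 = 0b1100010 = 98

98


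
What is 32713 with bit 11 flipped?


32713 ^ (1 << 11) = 32713 ^ 2048 = 30665

30665


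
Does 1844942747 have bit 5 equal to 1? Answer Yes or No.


0b1101101111101111001011110011011, bit 5 = 0. No

No


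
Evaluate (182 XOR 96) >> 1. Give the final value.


Step 1: 182 ^ 96 = 214
Step 2: 214 >> 1 = 107

107


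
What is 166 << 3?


0b10100110 << 3 = 0b10100110000 = 1328

1328


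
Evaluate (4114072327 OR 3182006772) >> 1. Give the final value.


Step 1: 4114072327 | 3182006772 = 4257207287
Step 2: 4257207287 >> 1 = 2128603643

2128603643


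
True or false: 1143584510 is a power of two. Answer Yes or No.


0b1000100001010011011011011111110. Multiple bits set => No

No


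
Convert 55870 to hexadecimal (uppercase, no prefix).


55870 = DA3E hex

DA3E


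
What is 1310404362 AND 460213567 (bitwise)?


0b1001110000110110010111100001010 & 0b11011011011100100110100111111 = 0b1010000010100000110100001010 = 168430858

168430858


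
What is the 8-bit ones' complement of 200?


200 ^ 255 = 55

55


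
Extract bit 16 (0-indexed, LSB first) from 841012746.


0b110010001000001101011000001010, position 16 = 0

0


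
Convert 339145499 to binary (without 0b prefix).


339145499 = 10100001101101111001100011011 in binary

10100001101101111001100011011


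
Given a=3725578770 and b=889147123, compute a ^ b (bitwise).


3725578770 ^ 889147123 = 3941637345

3941637345


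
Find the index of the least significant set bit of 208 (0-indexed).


0b11010000. Lowest set bit at position 4

4


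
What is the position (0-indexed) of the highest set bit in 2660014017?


0b10011110100011001001011111000001. Highest set bit at position 31

31


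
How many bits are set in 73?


0b1001001 has 3 set bits

3


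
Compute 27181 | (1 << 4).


27181 | (1 << 4) = 27181 | 16 = 27197

27197


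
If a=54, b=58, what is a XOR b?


54 ^ 58 = 12

12


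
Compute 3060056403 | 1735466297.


0b10110110011001001100000101010011 | 0b1100111011100010001110100111001 = 0b11110111011101011101110101111011 = 4151696763

4151696763


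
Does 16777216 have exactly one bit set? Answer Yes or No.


0b1000000000000000000000000. Only one bit set => Yes

Yes


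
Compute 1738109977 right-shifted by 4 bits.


0b1100111100110010111010000011001 >> 4 = 0b110011110011001011101000001 = 108631873

108631873


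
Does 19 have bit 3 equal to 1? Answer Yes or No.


0b10011, bit 3 = 0. No

No


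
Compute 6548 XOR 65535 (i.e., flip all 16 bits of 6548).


6548 ^ 65535 = 58987

58987


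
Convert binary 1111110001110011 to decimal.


1111110001110011 in decimal = 64627

64627


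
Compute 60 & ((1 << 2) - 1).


60 & 3 = 0

0


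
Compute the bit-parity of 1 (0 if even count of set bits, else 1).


0b1 has 1 ones => parity 1

1


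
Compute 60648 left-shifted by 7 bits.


0b1110110011101000 << 7 = 0b11101100111010000000000 = 7762944

7762944


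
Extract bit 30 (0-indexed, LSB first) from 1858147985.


0b1101110110000010001011010010001, position 30 = 1

1


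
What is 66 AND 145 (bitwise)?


0b1000010 & 0b10010001 = 0b0 = 0

0


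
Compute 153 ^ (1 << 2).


153 ^ (1 << 2) = 153 ^ 4 = 157

157


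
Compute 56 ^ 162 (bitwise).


0b111000 ^ 0b10100010 = 0b10011010 = 154

154


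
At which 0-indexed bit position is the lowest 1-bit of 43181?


0b1010100010101101. Lowest set bit at position 0

0


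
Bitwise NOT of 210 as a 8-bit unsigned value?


~0b11010010 = 0b101101 = 45 (8-bit unsigned)

45


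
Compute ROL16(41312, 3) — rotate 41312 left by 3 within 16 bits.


Rotate 0b1010000101100000 left by 3 (16-bit) = 0b101100000101 = 2821

2821


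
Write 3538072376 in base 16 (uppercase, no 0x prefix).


3538072376 = D2E2B338 hex

D2E2B338


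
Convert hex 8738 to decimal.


8738 hex = 34616 decimal

34616


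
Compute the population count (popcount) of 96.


0b1100000 has 2 set bits

2


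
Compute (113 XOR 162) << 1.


Step 1: 113 ^ 162 = 211
Step 2: 211 << 1 = 422

422


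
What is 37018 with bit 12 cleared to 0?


37018 & ~(1 << 12) = 32922

32922


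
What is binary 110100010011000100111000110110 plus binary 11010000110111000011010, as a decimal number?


110100010011000100111000110110 + 11010000110111000011010 = 110100101101001011110001010000 = 884259920

884259920


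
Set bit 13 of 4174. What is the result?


4174 | (1 << 13) = 4174 | 8192 = 12366

12366


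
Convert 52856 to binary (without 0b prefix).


52856 = 1100111001111000 in binary

1100111001111000


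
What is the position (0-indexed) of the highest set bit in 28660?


0b110111111110100. Highest set bit at position 14

14


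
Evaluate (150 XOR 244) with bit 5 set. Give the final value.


Step 1: 150 ^ 244 = 98
Step 2: 98 | (1 << 5) = 98 | 32 = 98

98


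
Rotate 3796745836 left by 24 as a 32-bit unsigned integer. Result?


Rotate 0b11100010010011011011111001101100 left by 24 (32-bit) = 0b1101100111000100100110110111110 = 1826770366

1826770366


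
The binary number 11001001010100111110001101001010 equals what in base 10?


11001001010100111110001101001010 in decimal = 3377718090

3377718090


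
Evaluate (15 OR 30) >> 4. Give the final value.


Step 1: 15 | 30 = 31
Step 2: 31 >> 4 = 1

1


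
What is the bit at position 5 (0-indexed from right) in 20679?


0b101000011000111, position 5 = 0

0


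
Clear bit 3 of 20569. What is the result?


20569 & ~(1 << 3) = 20561

20561


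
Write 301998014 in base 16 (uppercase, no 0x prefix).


301998014 = 12001FBE hex

12001FBE


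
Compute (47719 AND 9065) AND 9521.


Step 1: 47719 & 9065 = 8801
Step 2: 8801 & 9521 = 8225

8225


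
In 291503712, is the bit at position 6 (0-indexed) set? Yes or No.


0b10001010111111111111001100000, bit 6 = 1. Yes

Yes


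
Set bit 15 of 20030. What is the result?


20030 | (1 << 15) = 20030 | 32768 = 52798

52798


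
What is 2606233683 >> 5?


0b10011011010101111111100001010011 >> 5 = 0b100110110101011111111000010 = 81444802

81444802


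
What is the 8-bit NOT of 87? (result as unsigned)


~0b1010111 = 0b10101000 = 168 (8-bit unsigned)

168


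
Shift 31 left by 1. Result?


0b11111 << 1 = 0b111110 = 62

62


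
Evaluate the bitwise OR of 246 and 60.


0b11110110 | 0b111100 = 0b11111110 = 254

254


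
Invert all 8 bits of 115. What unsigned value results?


115 ^ 255 = 140

140


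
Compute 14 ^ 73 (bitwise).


0b1110 ^ 0b1001001 = 0b1000111 = 71

71


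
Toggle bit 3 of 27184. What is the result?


27184 ^ (1 << 3) = 27184 ^ 8 = 27192

27192


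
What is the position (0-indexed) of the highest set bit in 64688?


0b1111110010110000. Highest set bit at position 15

15


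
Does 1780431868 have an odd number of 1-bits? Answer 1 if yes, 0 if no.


0b1101010000111110011101111111100 has 20 ones => parity 0

0


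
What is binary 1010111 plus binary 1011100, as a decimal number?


1010111 + 1011100 = 10110011 = 179

179


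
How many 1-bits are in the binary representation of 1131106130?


0b1000011011010110100111101010010 has 16 set bits

16


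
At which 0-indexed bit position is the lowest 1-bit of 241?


0b11110001. Lowest set bit at position 0

0


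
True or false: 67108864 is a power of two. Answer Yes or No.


0b100000000000000000000000000. Only one bit set => Yes

Yes


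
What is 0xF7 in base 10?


F7 hex = 247 decimal

247


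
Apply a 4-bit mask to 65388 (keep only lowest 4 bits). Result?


65388 & 15 = 12

12


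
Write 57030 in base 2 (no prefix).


57030 = 1101111011000110 in binary

1101111011000110


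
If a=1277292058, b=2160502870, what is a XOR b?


1277292058 ^ 2160502870 = 3437708876

3437708876


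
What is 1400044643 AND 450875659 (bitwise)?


0b1010011011100101111110001100011 & 0b11010110111111101000100001011 = 0b10010010100101101000000000011 = 307417091

307417091


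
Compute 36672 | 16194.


0b1000111101000000 | 0b11111101000010 = 0b1011111101000010 = 48962

48962


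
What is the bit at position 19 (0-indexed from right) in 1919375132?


0b1110010011001110101011100011100, position 19 = 0

0


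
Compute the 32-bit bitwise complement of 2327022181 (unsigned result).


~0b10001010101100111000101001100101 = 0b1110101010011000111010110011010 = 1967945114 (32-bit unsigned)

1967945114


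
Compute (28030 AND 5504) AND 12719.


Step 1: 28030 & 5504 = 1280
Step 2: 1280 & 12719 = 256

256


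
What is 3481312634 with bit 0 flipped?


3481312634 ^ (1 << 0) = 3481312634 ^ 1 = 3481312635

3481312635


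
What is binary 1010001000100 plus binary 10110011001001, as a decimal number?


1010001000100 + 10110011001001 = 100000100001101 = 16653

16653


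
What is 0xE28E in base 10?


E28E hex = 57998 decimal

57998


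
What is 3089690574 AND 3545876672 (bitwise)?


0b10111000001010001110111111001110 & 0b11010011010110011100100011000000 = 0b10010000000010001100100011000000 = 2416494784

2416494784


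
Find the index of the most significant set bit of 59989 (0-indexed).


0b1110101001010101. Highest set bit at position 15

15


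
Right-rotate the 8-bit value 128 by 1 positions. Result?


Rotate 0b10000000 right by 1 (8-bit) = 0b1000000 = 64

64


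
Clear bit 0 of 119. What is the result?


119 & ~(1 << 0) = 118

118


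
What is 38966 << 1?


0b1001100000110110 << 1 = 0b10011000001101100 = 77932

77932


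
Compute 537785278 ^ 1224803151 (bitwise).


0b100000000011011111001110111110 ^ 0b1001001000000010000001101001111 = 0b1101001000011001111000011110001 = 1762455793

1762455793


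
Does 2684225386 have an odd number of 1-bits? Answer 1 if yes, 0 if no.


0b10011111111111100000011101101010 has 20 ones => parity 0

0


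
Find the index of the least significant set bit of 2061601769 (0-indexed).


0b1111010111000011000101111101001. Lowest set bit at position 0

0


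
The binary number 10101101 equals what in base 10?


10101101 in decimal = 173

173


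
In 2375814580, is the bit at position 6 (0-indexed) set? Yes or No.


0b10001101100111000000110110110100, bit 6 = 0. No

No


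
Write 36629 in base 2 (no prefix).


36629 = 1000111100010101 in binary

1000111100010101


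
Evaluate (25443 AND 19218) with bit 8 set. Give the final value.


Step 1: 25443 & 19218 = 17154
Step 2: 17154 | (1 << 8) = 17154 | 256 = 17154

17154


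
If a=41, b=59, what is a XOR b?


41 ^ 59 = 18

18


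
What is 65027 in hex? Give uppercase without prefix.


65027 = FE03 hex

FE03


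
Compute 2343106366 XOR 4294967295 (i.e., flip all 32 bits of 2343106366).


2343106366 ^ 4294967295 = 1951860929

1951860929


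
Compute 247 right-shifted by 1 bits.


0b11110111 >> 1 = 0b1111011 = 123

123


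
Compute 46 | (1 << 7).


46 | (1 << 7) = 46 | 128 = 174

174


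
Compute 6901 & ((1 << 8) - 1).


6901 & 255 = 245

245


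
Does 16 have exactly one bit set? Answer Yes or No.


0b10000. Only one bit set => Yes

Yes


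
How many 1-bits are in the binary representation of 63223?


0b1111011011110111 has 13 set bits

13
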